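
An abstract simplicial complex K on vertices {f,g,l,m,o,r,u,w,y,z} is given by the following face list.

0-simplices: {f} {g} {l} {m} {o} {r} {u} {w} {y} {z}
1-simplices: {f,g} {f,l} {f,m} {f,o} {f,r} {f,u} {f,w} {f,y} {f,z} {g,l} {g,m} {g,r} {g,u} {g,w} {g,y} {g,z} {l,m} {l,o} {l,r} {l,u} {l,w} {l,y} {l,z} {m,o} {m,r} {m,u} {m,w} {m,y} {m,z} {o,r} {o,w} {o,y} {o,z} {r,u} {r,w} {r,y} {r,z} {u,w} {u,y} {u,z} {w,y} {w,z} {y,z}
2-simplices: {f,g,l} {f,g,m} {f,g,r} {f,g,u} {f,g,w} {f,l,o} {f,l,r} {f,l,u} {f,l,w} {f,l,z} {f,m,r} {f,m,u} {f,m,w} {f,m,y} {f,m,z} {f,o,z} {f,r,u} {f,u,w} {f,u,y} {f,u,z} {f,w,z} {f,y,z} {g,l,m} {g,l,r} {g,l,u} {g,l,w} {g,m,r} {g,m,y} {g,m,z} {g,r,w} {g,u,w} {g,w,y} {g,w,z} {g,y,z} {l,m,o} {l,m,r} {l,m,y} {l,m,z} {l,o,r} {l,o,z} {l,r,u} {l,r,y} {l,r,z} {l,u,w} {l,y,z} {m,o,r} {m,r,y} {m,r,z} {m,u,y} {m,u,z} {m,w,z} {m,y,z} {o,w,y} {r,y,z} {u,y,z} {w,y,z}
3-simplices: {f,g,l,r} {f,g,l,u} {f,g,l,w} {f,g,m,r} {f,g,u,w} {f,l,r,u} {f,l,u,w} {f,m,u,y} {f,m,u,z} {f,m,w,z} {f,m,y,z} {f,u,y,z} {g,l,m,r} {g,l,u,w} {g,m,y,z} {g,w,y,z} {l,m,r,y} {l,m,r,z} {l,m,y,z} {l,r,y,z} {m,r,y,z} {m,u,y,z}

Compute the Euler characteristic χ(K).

n_0=10 n_1=43 n_2=56 n_3=22
χ=+10−43+56−22=1

χ(K)=1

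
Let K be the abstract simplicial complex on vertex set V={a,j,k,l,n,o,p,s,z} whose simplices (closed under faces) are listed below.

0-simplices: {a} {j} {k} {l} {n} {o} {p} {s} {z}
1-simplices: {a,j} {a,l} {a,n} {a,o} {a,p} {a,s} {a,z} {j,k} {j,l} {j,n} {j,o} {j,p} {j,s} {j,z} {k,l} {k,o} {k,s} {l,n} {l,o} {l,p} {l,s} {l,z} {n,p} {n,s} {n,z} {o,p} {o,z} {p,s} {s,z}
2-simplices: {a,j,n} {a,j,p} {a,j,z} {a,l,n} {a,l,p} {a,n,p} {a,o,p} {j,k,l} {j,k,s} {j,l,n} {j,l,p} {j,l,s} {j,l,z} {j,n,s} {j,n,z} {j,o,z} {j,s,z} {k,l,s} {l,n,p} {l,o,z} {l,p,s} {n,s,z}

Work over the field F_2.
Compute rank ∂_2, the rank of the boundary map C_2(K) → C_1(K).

rank∂_2=18

n_0=9 n_1=29 n_2=22  [Z2]
∂1: piv[aj,al,an,ao,ap,as,az,jk] rk=8  ker:jl,jn,jo,jp,js,jz,kl,ko,ks,ln,lo,lp,ls,lz,np,ns,nz,op,oz,ps,sz
∂2: piv[ajn,ajp,ajz,aln,alp,anp,aop,jkl,jks,jln,jls,jlz,jns,jnz,joz,jsz,loz,lps] rk=18  ker:jlp,kls,lnp,nsz
rk∂_2=18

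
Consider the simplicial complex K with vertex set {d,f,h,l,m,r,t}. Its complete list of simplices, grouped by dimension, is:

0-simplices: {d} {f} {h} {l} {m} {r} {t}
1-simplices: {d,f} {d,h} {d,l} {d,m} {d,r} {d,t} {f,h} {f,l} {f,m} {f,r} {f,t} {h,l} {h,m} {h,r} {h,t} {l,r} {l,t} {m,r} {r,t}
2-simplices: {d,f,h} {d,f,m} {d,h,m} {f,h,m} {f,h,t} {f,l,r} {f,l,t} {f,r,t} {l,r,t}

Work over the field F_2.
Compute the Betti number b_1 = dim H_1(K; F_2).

b_1=6

n_0=7 n_1=19 n_2=9  [Z2]
∂1: piv[df,dh,dl,dm,dr,dt] rk=6  ker:fh,fl,fm,fr,ft,hl,hm,hr,ht,lr,lt,mr,rt
∂2: piv[dfh,dfm,dhm,fht,flr,flt,frt] rk=7  ker:fhm,lrt
b_1=(19−6)−7=6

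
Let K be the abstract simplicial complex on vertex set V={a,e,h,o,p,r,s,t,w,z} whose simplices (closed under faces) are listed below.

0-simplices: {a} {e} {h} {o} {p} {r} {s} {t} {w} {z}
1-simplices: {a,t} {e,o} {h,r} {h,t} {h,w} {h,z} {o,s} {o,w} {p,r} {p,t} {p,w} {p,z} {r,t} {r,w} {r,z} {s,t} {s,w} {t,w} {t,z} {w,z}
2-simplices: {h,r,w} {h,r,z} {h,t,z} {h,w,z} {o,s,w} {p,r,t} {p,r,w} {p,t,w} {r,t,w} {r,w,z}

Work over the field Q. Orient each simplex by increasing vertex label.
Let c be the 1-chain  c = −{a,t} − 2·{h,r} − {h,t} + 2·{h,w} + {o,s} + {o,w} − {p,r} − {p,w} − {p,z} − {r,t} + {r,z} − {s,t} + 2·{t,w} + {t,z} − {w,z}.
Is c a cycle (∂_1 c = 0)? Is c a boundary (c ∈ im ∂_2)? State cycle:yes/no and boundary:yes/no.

n_0=10 n_1=20 n_2=10  [Q]
∂1: piv[at,eo,hr,ht,hw,hz,os,ow,pr] rk=9  ker:pt,pw,pz,rt,rw,rz,st,sw,tw,tz,wz
∂2: piv[hrw,hrz,htz,hwz,osw,prt,prw,ptw] rk=8  ker:rtw,rwz
∂1c = {a} + {h} − 2·{o} + 3·{p} − 3·{r} + 2·{s} − 7·{t} + 5·{w}

cycle:no boundary:no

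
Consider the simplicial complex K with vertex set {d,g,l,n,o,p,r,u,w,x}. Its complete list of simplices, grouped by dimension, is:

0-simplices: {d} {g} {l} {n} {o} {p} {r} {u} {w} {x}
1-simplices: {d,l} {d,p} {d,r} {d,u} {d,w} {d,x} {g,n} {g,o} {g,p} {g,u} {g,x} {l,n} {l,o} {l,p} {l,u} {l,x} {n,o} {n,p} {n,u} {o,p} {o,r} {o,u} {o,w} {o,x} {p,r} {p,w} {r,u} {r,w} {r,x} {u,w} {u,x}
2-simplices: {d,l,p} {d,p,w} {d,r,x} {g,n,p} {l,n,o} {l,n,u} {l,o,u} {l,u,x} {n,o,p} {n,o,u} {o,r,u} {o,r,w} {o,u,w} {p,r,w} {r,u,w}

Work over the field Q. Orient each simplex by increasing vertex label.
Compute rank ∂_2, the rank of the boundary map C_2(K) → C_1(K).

n_0=10 n_1=31 n_2=15  [Q]
∂1: piv[dl,dp,dr,du,dw,dx,gn,go,gp] rk=9  ker:gu,gx,ln,lo,lp,lu,lx,no,np,nu,op,or,ou,ow,ox,pr,pw,ru,rw,rx,uw,ux
∂2: piv[dlp,dpw,drx,gnp,lno,lnu,lou,lux,nop,oru,orw,ouw,prw] rk=13  ker:nou,ruw
rk∂_2=13

rank∂_2=13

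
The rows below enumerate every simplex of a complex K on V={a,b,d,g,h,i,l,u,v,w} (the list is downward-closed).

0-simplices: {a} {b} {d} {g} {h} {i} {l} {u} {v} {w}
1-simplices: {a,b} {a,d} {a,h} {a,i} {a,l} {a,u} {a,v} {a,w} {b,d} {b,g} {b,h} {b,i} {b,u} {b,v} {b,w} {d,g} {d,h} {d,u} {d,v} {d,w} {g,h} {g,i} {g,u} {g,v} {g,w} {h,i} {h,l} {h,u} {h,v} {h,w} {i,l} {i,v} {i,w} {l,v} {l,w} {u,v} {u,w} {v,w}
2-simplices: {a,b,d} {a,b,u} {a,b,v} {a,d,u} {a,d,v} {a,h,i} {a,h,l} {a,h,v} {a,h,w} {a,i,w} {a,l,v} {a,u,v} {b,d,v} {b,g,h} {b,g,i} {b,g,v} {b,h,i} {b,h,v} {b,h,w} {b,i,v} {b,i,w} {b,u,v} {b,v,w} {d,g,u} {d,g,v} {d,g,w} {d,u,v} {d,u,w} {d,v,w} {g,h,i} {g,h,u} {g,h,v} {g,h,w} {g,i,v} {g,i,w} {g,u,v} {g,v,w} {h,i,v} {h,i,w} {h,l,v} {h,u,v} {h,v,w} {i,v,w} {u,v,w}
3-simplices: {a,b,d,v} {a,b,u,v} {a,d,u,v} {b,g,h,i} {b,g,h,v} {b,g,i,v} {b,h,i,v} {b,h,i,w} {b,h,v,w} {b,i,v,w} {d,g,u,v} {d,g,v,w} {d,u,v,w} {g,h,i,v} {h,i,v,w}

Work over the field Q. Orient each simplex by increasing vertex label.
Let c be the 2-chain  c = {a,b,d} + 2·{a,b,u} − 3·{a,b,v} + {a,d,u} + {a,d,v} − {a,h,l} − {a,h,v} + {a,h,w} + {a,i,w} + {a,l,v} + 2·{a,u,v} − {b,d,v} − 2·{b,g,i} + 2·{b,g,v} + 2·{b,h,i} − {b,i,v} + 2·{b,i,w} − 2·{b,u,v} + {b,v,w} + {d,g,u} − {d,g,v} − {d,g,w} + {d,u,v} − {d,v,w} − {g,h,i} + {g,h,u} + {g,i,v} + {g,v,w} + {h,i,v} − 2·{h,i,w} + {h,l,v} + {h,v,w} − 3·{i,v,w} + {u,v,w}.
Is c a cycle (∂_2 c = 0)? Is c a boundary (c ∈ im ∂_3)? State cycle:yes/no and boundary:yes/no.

n_0=10 n_1=38 n_2=44 n_3=15  [Q]
∂1: piv[ab,ad,ah,ai,al,au,av,aw,bg] rk=9  ker:bd,bh,bi,bu,bv,bw,dg,dh,du,dv,dw,gh,gi,gu,gv,gw,hi,hl,hu,hv,hw,il,iv,iw,lv,lw,uv,uw,vw
∂2: piv[abd,abu,abv,adu,adv,ahi,ahl,ahv,ahw,aiw,alv,auv,bgh,bgi,bgv,bhi,bhv,bhw,biv,bvw,dgu,dgv,dgw,duw,dvw,ghu] rk=26  ker:bdv,biw,buv,duv,ghi,ghv,ghw,giv,giw,guv,gvw,hiv,hiw,hlv,huv,hvw,ivw,uvw
∂3: piv[abdv,abuv,aduv,bghi,bghv,bgiv,bhiv,bhiw,bhvw,bivw,dguv,dgvw,duvw] rk=13  ker:ghiv,hivw
∂2c = {a,d} − {a,h} + {a,i} + 2·{a,l} − {a,u} − 2·{a,w} + 2·{b,h} + {b,i} − 3·{b,w} − {d,g} + {d,u} − {d,v} + 2·{d,w} + {g,v} − 2·{g,w} + {h,u} − 2·{h,v} + 2·{h,w} − 2·{i,v} + 4·{i,w} + 2·{l,v} + 2·{u,v} − {u,w}

cycle:no boundary:no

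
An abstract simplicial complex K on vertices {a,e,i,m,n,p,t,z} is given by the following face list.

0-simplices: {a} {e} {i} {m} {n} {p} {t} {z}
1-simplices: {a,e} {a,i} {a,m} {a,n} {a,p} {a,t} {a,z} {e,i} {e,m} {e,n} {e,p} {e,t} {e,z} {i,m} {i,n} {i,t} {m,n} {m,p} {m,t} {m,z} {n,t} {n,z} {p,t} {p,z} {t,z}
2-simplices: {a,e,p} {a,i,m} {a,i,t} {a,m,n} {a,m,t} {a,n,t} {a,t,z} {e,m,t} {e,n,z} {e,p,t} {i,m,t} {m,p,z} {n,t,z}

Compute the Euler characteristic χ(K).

χ(K)=-4

n_0=8 n_1=25 n_2=13
χ=+8−25+13=-4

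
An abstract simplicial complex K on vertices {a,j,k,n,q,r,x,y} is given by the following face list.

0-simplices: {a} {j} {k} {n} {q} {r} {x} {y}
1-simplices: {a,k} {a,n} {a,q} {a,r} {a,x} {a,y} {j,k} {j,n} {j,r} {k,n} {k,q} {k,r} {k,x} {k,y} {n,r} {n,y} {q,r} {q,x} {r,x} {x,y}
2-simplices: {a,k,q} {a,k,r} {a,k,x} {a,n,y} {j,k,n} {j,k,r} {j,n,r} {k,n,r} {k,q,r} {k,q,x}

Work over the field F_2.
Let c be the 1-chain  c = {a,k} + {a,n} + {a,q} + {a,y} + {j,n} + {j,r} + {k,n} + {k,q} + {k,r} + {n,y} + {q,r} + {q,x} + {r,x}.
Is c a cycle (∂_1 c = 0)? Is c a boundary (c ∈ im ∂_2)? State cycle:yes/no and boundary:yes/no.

n_0=8 n_1=20 n_2=10  [Z2]
∂1: piv[ak,an,aq,ar,ax,ay,jk] rk=7  ker:jn,jr,kn,kq,kr,kx,ky,nr,ny,qr,qx,rx,xy
∂2: piv[akq,akr,akx,any,jkn,jkr,jnr,kqr,kqx] rk=9  ker:knr
∂1c = 0
c vs im∂2: residual ≠ 0 ⇒ not boundary

cycle:yes boundary:no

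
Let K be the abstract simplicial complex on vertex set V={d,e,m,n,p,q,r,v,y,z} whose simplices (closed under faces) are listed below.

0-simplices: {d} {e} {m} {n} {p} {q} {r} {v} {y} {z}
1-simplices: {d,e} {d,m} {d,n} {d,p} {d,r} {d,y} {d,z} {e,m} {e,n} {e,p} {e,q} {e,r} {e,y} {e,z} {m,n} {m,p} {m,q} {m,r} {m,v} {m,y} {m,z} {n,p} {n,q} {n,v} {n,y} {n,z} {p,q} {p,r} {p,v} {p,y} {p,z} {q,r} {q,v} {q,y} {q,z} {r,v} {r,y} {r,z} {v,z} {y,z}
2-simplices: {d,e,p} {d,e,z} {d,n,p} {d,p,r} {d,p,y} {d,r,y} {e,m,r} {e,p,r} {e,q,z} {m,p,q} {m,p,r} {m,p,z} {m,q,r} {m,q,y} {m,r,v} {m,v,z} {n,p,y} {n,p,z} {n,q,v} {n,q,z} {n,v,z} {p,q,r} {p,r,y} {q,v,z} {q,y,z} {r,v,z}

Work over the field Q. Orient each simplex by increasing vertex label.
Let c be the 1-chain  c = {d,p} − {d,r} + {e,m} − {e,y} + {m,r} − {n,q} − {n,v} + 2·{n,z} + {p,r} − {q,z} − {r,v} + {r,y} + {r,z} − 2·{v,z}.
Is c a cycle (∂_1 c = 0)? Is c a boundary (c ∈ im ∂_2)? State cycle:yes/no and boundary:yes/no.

n_0=10 n_1=40 n_2=26  [Q]
∂1: piv[de,dm,dn,dp,dr,dy,dz,eq,mv] rk=9  ker:em,en,ep,er,ey,ez,mn,mp,mq,mr,my,mz,np,nq,nv,ny,nz,pq,pr,pv,py,pz,qr,qv,qy,qz,rv,ry,rz,vz,yz
∂2: piv[dep,dez,dnp,dpr,dpy,dry,emr,epr,eqz,mpq,mpr,mpz,mqr,mqy,mrv,mvz,npy,npz,nqv,nqz,nvz,qyz,rvz] rk=23  ker:pqr,pry,qvz
∂1c = 0
c vs im∂2: residual ≠ 0 ⇒ not boundary

cycle:yes boundary:no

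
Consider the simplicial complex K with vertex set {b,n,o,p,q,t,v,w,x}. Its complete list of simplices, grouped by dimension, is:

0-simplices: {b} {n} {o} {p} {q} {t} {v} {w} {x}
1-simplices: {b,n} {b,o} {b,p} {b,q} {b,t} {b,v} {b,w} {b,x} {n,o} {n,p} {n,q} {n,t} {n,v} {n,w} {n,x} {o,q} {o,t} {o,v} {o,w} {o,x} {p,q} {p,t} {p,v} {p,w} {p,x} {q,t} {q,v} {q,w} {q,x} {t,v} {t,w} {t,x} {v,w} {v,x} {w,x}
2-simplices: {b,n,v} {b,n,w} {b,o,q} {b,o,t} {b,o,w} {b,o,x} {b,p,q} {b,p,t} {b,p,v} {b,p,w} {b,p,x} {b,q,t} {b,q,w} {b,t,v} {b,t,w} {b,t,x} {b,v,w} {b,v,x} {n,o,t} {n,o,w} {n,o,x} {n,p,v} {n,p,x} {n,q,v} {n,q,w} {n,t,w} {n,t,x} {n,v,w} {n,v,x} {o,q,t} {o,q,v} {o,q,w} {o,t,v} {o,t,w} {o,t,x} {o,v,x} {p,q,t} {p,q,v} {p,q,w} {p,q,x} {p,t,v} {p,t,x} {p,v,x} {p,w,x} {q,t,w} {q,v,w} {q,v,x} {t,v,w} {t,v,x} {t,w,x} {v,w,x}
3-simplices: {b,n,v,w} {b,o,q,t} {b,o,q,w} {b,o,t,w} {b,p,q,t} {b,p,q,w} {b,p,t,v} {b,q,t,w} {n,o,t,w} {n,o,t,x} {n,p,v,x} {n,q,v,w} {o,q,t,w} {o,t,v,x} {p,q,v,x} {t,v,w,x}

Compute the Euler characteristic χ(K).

χ(K)=9

n_0=9 n_1=35 n_2=51 n_3=16
χ=+9−35+51−16=9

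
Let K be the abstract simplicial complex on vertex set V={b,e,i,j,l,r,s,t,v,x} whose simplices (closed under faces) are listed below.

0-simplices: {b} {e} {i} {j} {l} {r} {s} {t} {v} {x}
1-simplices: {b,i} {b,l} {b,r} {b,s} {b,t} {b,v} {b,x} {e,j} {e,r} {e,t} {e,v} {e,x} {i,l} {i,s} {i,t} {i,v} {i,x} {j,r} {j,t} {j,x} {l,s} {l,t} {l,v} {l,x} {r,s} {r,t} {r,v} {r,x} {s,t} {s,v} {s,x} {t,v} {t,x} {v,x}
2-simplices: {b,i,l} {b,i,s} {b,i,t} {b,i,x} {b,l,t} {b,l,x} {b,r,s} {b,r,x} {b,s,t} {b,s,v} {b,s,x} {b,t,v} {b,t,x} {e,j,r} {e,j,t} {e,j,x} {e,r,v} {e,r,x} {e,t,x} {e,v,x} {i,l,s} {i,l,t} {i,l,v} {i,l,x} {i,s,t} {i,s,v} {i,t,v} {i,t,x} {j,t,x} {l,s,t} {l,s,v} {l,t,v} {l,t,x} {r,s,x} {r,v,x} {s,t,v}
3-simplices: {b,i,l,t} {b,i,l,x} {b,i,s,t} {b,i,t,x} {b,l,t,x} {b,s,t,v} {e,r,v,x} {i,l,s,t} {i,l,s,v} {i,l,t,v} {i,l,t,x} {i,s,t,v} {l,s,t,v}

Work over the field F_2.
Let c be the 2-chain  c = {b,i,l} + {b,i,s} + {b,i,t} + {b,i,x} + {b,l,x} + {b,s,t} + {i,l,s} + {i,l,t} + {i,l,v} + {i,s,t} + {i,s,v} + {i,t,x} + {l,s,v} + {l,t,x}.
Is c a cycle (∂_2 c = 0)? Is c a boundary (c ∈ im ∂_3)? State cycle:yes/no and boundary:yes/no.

n_0=10 n_1=34 n_2=36 n_3=13  [Z2]
∂1: piv[bi,bl,br,bs,bt,bv,bx,ej,er] rk=9  ker:et,ev,ex,il,is,it,iv,ix,jr,jt,jx,ls,lt,lv,lx,rs,rt,rv,rx,st,sv,sx,tv,tx,vx
∂2: piv[bil,bis,bit,bix,blt,blx,brs,brx,bst,bsv,bsx,btv,btx,ejr,ejt,ejx,erv,erx,etx,evx,ils,ilv,isv] rk=23  ker:ilt,ilx,ist,itv,itx,jtx,lst,lsv,ltv,ltx,rsx,rvx,stv
∂3: piv[bilt,bilx,bist,bitx,bltx,bstv,ervx,ilst,ilsv,iltv,istv] rk=11  ker:iltx,lstv
∂2c = 0
c vs im∂3: reduces to 0 ⇒ boundary

cycle:yes boundary:yes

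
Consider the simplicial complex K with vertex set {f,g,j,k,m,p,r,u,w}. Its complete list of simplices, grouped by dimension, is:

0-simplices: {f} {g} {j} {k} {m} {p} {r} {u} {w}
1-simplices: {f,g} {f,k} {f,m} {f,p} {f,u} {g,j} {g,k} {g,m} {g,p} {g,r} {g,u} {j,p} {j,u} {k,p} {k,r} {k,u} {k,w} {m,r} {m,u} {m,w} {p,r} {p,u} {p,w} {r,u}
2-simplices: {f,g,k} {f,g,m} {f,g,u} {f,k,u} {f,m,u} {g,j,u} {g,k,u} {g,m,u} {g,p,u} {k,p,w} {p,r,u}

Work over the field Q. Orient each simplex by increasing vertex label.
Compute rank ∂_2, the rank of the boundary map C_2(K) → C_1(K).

n_0=9 n_1=24 n_2=11  [Q]
∂1: piv[fg,fk,fm,fp,fu,gj,gr,kw] rk=8  ker:gk,gm,gp,gu,jp,ju,kp,kr,ku,mr,mu,mw,pr,pu,pw,ru
∂2: piv[fgk,fgm,fgu,fku,fmu,gju,gpu,kpw,pru] rk=9  ker:gku,gmu
rk∂_2=9

rank∂_2=9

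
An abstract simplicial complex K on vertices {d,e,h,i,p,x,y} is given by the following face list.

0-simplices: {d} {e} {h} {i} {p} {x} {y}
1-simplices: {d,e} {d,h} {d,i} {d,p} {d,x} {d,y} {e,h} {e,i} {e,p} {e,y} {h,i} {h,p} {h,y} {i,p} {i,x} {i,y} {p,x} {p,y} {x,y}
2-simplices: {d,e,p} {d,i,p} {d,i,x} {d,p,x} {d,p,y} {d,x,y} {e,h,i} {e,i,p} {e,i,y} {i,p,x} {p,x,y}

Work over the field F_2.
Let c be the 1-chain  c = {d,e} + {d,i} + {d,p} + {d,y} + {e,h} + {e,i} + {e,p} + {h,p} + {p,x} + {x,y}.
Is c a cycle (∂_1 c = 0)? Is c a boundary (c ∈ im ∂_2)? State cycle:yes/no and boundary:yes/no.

n_0=7 n_1=19 n_2=11  [Z2]
∂1: piv[de,dh,di,dp,dx,dy] rk=6  ker:eh,ei,ep,ey,hi,hp,hy,ip,ix,iy,px,py,xy
∂2: piv[dep,dip,dix,dpx,dpy,dxy,ehi,eip,eiy] rk=9  ker:ipx,pxy
∂1c = 0
c vs im∂2: residual ≠ 0 ⇒ not boundary

cycle:yes boundary:no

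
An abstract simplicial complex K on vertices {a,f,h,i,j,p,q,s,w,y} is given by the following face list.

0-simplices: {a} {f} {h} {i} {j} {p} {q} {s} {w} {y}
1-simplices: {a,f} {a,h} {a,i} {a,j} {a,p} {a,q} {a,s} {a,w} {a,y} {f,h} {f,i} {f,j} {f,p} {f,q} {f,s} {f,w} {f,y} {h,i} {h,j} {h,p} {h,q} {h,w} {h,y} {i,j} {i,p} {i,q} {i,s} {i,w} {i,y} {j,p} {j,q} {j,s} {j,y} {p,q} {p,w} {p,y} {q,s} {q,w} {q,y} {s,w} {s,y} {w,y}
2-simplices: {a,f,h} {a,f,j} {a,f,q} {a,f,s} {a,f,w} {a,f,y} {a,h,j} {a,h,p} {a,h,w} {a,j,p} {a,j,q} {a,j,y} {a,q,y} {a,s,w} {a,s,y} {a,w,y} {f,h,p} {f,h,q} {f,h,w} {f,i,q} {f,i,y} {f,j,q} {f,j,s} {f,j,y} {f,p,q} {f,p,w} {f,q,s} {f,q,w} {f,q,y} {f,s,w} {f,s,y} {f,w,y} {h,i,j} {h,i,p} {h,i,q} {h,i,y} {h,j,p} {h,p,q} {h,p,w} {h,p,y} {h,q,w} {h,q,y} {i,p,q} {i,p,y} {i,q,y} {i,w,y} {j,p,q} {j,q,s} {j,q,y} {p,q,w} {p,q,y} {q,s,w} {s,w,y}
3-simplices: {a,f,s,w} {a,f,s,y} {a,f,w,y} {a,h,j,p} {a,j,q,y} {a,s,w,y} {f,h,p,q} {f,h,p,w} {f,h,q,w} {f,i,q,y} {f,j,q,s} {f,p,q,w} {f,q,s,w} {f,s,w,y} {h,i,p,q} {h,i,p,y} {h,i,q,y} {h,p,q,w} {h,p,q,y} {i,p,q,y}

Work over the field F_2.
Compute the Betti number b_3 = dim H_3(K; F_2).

n_0=10 n_1=42 n_2=53 n_3=20  [Z2]
∂1: piv[af,ah,ai,aj,ap,aq,as,aw,ay] rk=9  ker:fh,fi,fj,fp,fq,fs,fw,fy,hi,hj,hp,hq,hw,hy,ij,ip,iq,is,iw,iy,jp,jq,js,jy,pq,pw,py,qs,qw,qy,sw,sy,wy
∂2: piv[afh,afj,afq,afs,afw,afy,ahj,ahp,ahw,ajp,ajq,ajy,aqy,asw,asy,awy,fhp,fhq,fiq,fiy,fjs,fpq,fpw,fqs,fqw,hij,hip,hiq,hiy,hpy,iwy] rk=31  ker:fhw,fjq,fjy,fqy,fsw,fsy,fwy,hjp,hpq,hpw,hqw,hqy,ipq,ipy,iqy,jpq,jqs,jqy,pqw,pqy,qsw,swy
∂3: piv[afsw,afsy,afwy,ahjp,ajqy,aswy,fhpq,fhpw,fhqw,fiqy,fjqs,fpqw,fqsw,hipq,hipy,hiqy,hpqy] rk=17  ker:fswy,hpqw,ipqy
b_3=(20−17)−0=3

b_3=3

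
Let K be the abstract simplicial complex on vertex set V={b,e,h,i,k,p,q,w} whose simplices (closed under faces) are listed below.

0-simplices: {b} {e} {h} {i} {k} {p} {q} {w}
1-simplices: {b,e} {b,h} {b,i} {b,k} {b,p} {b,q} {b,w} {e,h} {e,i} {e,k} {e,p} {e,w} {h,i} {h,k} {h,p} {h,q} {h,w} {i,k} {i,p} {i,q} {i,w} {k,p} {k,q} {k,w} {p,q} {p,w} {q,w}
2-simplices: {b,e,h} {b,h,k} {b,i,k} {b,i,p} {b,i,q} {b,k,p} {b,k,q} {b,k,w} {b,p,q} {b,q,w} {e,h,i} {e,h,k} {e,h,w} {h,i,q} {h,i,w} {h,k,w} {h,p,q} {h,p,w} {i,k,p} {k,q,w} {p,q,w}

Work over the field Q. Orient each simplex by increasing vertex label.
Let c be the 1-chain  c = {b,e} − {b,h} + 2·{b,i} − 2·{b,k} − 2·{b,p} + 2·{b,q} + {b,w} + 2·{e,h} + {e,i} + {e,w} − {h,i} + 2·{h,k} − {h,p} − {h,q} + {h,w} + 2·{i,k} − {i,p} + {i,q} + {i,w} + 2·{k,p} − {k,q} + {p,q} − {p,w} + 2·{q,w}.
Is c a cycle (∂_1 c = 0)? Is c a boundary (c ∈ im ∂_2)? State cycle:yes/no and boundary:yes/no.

cycle:no boundary:no

n_0=8 n_1=27 n_2=21  [Q]
∂1: piv[be,bh,bi,bk,bp,bq,bw] rk=7  ker:eh,ei,ek,ep,ew,hi,hk,hp,hq,hw,ik,ip,iq,iw,kp,kq,kw,pq,pw,qw
∂2: piv[beh,bhk,bik,bip,biq,bkp,bkq,bkw,bpq,bqw,ehi,ehk,ehw,hiq,hiw,hkw,hpq,hpw,pqw] rk=19  ker:ikp,kqw
∂1c = −{b} − 3·{e} + {h} − {i} + {k} − 2·{p} + 5·{w}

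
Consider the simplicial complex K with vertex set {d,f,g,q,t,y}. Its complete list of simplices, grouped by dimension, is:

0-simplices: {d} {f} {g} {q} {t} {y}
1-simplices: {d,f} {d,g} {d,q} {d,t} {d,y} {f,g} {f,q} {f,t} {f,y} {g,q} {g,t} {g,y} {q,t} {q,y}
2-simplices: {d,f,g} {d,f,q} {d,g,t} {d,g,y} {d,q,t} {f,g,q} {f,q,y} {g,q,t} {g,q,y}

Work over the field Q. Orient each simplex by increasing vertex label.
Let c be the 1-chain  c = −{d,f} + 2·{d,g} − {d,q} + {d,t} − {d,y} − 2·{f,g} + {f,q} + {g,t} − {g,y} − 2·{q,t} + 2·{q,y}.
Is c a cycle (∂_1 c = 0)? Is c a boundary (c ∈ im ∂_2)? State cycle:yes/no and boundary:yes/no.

cycle:yes boundary:yes

n_0=6 n_1=14 n_2=9  [Q]
∂1: piv[df,dg,dq,dt,dy] rk=5  ker:fg,fq,ft,fy,gq,gt,gy,qt,qy
∂2: piv[dfg,dfq,dgt,dgy,dqt,fgq,fqy,gqy] rk=8  ker:gqt
∂1c = 0
c vs im∂2: reduces to 0 ⇒ boundary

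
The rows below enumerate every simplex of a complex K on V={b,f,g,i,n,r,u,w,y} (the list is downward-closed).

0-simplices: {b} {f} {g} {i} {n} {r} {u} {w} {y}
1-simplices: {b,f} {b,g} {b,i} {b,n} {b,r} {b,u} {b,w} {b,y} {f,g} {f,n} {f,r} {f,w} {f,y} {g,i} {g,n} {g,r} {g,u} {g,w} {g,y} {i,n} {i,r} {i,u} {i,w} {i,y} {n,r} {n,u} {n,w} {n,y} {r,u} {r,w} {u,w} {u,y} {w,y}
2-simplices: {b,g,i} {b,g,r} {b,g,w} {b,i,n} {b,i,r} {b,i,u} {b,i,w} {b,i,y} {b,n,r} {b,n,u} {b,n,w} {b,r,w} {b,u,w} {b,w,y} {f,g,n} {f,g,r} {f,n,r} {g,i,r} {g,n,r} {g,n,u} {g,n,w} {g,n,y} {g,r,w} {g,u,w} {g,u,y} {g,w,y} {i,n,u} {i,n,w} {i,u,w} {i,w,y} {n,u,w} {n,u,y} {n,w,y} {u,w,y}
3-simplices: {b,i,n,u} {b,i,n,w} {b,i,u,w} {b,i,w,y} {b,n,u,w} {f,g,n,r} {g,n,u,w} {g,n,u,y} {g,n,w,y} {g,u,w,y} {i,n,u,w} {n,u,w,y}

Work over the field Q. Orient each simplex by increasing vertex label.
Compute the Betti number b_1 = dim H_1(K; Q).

b_1=4

n_0=9 n_1=33 n_2=34 n_3=12  [Q]
∂1: piv[bf,bg,bi,bn,br,bu,bw,by] rk=8  ker:fg,fn,fr,fw,fy,gi,gn,gr,gu,gw,gy,in,ir,iu,iw,iy,nr,nu,nw,ny,ru,rw,uw,uy,wy
∂2: piv[bgi,bgr,bgw,bin,bir,biu,biw,biy,bnr,bnu,bnw,brw,buw,bwy,fgn,fgr,fnr,gnu,gny,guy,gwy] rk=21  ker:gir,gnr,gnw,grw,guw,inu,inw,iuw,iwy,nuw,nuy,nwy,uwy
∂3: piv[binu,binw,biuw,biwy,bnuw,fgnr,gnuw,gnuy,gnwy,guwy] rk=10  ker:inuw,nuwy
b_1=(33−8)−21=4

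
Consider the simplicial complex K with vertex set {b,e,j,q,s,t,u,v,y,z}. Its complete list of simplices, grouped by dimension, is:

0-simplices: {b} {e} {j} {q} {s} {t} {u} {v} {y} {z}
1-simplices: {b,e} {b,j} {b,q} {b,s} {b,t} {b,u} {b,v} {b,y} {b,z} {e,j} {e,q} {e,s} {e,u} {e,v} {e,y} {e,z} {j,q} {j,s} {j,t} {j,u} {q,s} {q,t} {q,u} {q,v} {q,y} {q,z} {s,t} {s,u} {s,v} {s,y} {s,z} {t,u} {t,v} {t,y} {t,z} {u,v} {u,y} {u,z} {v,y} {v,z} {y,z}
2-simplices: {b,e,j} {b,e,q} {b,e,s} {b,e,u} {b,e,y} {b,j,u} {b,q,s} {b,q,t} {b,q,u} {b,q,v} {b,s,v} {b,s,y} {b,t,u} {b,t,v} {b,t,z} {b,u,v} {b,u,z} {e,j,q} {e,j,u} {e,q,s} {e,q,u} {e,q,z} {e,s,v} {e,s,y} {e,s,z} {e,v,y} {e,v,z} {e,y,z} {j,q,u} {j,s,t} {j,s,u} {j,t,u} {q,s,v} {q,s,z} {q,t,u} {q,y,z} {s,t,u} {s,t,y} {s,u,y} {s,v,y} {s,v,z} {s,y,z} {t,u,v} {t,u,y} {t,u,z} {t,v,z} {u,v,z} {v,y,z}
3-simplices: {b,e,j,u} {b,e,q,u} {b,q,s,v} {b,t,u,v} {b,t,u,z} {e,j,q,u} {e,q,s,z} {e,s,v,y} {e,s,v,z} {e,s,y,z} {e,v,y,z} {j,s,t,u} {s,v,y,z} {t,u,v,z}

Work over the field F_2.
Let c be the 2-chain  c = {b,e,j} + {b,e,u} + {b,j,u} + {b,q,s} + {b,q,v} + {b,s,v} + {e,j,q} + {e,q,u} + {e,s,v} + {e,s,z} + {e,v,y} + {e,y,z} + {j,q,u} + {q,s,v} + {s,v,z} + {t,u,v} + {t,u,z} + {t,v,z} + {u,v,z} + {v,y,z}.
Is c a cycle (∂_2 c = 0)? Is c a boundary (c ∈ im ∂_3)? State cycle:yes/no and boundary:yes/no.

cycle:yes boundary:yes

n_0=10 n_1=41 n_2=48 n_3=14  [Z2]
∂1: piv[be,bj,bq,bs,bt,bu,bv,by,bz] rk=9  ker:ej,eq,es,eu,ev,ey,ez,jq,js,jt,ju,qs,qt,qu,qv,qy,qz,st,su,sv,sy,sz,tu,tv,ty,tz,uv,uy,uz,vy,vz,yz
∂2: piv[bej,beq,bes,beu,bey,bju,bqs,bqt,bqu,bqv,bsv,bsy,btu,btv,btz,buv,buz,ejq,eqz,esv,esz,evy,evz,eyz,jst,jsu,jtu,qyz,sty,suy,tvz] rk=31  ker:eju,eqs,equ,esy,jqu,qsv,qsz,qtu,stu,svy,svz,syz,tuv,tuy,tuz,uvz,vyz
∂3: piv[beju,bequ,bqsv,btuv,btuz,ejqu,eqsz,esvy,esvz,esyz,evyz,jstu,tuvz] rk=13  ker:svyz
∂2c = 0
c vs im∂3: reduces to 0 ⇒ boundary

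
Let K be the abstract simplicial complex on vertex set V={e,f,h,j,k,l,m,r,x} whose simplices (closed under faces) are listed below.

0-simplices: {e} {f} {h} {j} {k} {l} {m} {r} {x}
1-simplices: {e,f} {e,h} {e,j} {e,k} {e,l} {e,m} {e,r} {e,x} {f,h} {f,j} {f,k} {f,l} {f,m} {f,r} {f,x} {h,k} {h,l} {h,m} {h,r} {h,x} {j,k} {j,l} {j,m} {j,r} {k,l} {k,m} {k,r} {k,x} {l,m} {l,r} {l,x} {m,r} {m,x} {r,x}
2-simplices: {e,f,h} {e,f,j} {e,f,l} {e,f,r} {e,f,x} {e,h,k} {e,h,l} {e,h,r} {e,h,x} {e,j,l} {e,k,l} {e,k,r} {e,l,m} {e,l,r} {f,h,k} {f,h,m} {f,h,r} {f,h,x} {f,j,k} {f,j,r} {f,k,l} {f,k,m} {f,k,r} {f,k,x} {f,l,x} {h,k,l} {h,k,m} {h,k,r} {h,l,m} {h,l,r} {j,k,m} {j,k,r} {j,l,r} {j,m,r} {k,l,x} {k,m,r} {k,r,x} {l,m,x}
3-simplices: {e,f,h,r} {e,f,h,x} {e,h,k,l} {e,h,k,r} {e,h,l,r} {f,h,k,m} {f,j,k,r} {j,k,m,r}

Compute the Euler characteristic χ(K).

n_0=9 n_1=34 n_2=38 n_3=8
χ=+9−34+38−8=5

χ(K)=5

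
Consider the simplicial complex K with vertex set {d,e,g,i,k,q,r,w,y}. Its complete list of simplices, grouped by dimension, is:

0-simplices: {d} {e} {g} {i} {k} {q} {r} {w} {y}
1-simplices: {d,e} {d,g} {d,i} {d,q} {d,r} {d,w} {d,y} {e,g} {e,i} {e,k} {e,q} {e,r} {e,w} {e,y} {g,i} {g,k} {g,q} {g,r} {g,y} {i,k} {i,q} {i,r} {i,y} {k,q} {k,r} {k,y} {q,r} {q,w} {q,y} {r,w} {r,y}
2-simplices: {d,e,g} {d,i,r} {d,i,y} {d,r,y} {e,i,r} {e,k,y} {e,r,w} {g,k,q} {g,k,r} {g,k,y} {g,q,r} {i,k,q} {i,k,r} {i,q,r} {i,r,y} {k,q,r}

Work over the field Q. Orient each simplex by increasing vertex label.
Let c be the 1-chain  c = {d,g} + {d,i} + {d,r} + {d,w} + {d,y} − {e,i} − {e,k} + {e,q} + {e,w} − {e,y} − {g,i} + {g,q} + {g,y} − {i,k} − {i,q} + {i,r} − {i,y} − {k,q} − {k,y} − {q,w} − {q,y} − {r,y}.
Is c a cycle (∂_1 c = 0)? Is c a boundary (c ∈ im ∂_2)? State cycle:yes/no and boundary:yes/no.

cycle:no boundary:no

n_0=9 n_1=31 n_2=16  [Q]
∂1: piv[de,dg,di,dq,dr,dw,dy,ek] rk=8  ker:eg,ei,eq,er,ew,ey,gi,gk,gq,gr,gy,ik,iq,ir,iy,kq,kr,ky,qr,qw,qy,rw,ry
∂2: piv[deg,dir,diy,dry,eir,eky,erw,gkq,gkr,gky,gqr,ikq,ikr] rk=13  ker:iqr,iry,kqr
∂1c = −5·{d} + {e} + {i} + 2·{q} + 3·{r} + {w} − 3·{y}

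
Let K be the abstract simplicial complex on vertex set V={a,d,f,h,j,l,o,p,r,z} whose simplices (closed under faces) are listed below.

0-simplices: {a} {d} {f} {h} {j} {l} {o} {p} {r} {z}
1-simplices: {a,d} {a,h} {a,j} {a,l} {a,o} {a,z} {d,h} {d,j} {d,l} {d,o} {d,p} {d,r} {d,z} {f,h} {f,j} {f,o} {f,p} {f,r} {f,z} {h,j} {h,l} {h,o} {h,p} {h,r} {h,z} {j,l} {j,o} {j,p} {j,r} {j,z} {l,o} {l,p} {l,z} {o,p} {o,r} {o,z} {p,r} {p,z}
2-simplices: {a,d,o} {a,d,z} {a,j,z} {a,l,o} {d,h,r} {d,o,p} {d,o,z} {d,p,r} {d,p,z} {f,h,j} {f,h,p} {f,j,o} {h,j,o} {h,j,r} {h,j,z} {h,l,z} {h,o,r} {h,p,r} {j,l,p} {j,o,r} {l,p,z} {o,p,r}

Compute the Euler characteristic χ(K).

n_0=10 n_1=38 n_2=22
χ=+10−38+22=-6

χ(K)=-6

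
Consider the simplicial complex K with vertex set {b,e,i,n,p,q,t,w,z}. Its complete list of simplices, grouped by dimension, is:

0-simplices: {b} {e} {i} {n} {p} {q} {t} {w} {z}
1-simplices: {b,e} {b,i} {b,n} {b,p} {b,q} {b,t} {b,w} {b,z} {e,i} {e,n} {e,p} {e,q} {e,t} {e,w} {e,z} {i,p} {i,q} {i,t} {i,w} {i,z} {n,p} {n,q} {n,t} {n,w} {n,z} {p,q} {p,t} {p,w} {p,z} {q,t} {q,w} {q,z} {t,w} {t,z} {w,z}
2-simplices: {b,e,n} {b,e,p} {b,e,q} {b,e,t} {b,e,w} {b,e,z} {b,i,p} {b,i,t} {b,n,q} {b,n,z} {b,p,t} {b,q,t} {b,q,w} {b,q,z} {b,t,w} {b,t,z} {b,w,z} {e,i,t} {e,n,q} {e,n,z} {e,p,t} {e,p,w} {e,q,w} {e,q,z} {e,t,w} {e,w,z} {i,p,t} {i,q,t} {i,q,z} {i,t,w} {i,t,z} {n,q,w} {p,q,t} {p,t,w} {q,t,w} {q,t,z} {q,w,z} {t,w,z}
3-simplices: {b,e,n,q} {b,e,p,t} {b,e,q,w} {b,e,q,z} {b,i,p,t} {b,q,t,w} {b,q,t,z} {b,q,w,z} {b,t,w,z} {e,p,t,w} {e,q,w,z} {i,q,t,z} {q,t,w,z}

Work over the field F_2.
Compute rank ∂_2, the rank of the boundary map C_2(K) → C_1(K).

n_0=9 n_1=35 n_2=38 n_3=13  [Z2]
∂1: piv[be,bi,bn,bp,bq,bt,bw,bz] rk=8  ker:ei,en,ep,eq,et,ew,ez,ip,iq,it,iw,iz,np,nq,nt,nw,nz,pq,pt,pw,pz,qt,qw,qz,tw,tz,wz
∂2: piv[ben,bep,beq,bet,bew,bez,bip,bit,bnq,bnz,bpt,bqt,bqw,bqz,btw,btz,bwz,eit,epw,iqt,iqz,itw,nqw,pqt] rk=24  ker:enq,enz,ept,eqw,eqz,etw,ewz,ipt,itz,ptw,qtw,qtz,qwz,twz
∂3: piv[benq,bept,beqw,beqz,bipt,bqtw,bqtz,bqwz,btwz,eptw,eqwz,iqtz] rk=12  ker:qtwz
rk∂_2=24

rank∂_2=24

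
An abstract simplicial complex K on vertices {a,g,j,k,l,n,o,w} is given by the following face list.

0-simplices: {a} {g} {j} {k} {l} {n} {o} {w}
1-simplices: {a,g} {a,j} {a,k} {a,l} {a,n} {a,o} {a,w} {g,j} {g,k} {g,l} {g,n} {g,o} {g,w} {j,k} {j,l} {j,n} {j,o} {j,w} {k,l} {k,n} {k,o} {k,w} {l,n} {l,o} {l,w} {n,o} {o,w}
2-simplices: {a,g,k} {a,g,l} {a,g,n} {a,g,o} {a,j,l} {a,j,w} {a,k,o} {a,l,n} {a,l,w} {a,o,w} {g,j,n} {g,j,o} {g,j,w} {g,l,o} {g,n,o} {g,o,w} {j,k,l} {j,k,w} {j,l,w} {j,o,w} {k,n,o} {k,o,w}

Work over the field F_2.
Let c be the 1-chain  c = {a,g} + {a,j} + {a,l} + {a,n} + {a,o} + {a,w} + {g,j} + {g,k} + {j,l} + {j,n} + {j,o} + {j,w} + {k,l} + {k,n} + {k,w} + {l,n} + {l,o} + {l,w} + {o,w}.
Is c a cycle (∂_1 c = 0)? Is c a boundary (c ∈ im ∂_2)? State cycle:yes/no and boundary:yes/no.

cycle:no boundary:no

n_0=8 n_1=27 n_2=22  [Z2]
∂1: piv[ag,aj,ak,al,an,ao,aw] rk=7  ker:gj,gk,gl,gn,go,gw,jk,jl,jn,jo,jw,kl,kn,ko,kw,ln,lo,lw,no,ow
∂2: piv[agk,agl,agn,ago,ajl,ajw,ako,aln,alw,aow,gjn,gjo,gjw,glo,gno,gow,jkl,jkw,kno,kow] rk=20  ker:jlw,jow
∂1c = {g} + {w}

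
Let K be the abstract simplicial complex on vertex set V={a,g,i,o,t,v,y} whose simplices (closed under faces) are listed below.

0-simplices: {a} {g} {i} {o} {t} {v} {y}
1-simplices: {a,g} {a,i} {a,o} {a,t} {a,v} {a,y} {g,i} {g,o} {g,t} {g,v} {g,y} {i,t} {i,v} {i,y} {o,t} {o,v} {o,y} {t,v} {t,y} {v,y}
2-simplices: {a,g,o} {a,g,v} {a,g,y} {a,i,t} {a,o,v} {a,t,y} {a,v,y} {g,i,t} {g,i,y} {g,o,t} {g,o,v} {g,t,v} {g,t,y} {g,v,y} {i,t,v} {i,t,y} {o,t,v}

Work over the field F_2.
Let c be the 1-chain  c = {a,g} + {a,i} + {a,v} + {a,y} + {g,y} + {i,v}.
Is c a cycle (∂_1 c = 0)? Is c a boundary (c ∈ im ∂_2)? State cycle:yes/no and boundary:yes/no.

n_0=7 n_1=20 n_2=17  [Z2]
∂1: piv[ag,ai,ao,at,av,ay] rk=6  ker:gi,go,gt,gv,gy,it,iv,iy,ot,ov,oy,tv,ty,vy
∂2: piv[ago,agv,agy,ait,aov,aty,avy,git,giy,got,gtv,gty,itv] rk=13  ker:gov,gvy,ity,otv
∂1c = 0
c vs im∂2: reduces to 0 ⇒ boundary

cycle:yes boundary:yes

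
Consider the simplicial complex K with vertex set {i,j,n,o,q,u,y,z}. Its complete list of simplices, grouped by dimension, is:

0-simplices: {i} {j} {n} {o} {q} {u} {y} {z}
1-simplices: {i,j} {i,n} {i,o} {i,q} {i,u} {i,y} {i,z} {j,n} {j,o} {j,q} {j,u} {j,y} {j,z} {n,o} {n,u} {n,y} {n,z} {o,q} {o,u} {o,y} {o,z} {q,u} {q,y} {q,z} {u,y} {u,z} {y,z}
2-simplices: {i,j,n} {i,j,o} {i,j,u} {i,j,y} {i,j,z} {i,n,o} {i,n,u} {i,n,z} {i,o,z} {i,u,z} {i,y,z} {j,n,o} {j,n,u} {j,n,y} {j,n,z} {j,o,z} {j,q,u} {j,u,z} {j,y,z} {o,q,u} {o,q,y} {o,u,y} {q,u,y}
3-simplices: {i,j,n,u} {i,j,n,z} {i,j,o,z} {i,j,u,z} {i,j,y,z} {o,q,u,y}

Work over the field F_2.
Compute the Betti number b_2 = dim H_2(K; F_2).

n_0=8 n_1=27 n_2=23 n_3=6  [Z2]
∂1: piv[ij,in,io,iq,iu,iy,iz] rk=7  ker:jn,jo,jq,ju,jy,jz,no,nu,ny,nz,oq,ou,oy,oz,qu,qy,qz,uy,uz,yz
∂2: piv[ijn,ijo,iju,ijy,ijz,ino,inu,inz,ioz,iuz,iyz,jny,jqu,oqu,oqy,ouy] rk=16  ker:jno,jnu,jnz,joz,juz,jyz,quy
∂3: piv[ijnu,ijnz,ijoz,ijuz,ijyz,oquy] rk=6
b_2=(23−16)−6=1

b_2=1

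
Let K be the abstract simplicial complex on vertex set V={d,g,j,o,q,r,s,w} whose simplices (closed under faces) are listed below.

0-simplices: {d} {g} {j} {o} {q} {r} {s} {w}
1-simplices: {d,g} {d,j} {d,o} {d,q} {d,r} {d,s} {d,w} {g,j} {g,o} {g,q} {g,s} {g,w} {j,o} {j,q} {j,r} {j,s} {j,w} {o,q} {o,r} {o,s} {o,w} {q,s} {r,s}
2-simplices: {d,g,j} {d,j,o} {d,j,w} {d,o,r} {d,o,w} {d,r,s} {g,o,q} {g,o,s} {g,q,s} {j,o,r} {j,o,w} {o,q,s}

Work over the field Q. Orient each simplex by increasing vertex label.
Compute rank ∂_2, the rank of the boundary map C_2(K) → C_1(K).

n_0=8 n_1=23 n_2=12  [Q]
∂1: piv[dg,dj,do,dq,dr,ds,dw] rk=7  ker:gj,go,gq,gs,gw,jo,jq,jr,js,jw,oq,or,os,ow,qs,rs
∂2: piv[dgj,djo,djw,dor,dow,drs,goq,gos,gqs,jor] rk=10  ker:jow,oqs
rk∂_2=10

rank∂_2=10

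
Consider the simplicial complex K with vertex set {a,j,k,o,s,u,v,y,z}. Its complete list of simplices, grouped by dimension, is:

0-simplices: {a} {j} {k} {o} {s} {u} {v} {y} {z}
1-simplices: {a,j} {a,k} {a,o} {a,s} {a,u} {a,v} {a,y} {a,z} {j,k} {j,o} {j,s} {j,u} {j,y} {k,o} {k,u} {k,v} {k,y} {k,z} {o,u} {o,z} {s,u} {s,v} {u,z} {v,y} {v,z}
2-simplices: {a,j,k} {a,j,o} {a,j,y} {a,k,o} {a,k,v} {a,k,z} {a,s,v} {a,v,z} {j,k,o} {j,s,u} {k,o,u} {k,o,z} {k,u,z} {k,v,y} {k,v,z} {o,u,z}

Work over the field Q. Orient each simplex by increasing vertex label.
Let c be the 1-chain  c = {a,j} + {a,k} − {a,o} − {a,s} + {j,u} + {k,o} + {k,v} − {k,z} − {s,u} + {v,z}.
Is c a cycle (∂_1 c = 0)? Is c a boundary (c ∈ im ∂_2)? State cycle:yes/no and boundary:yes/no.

cycle:yes boundary:no

n_0=9 n_1=25 n_2=16  [Q]
∂1: piv[aj,ak,ao,as,au,av,ay,az] rk=8  ker:jk,jo,js,ju,jy,ko,ku,kv,ky,kz,ou,oz,su,sv,uz,vy,vz
∂2: piv[ajk,ajo,ajy,ako,akv,akz,asv,avz,jsu,kou,koz,kuz,kvy] rk=13  ker:jko,kvz,ouz
∂1c = 0
c vs im∂2: residual ≠ 0 ⇒ not boundary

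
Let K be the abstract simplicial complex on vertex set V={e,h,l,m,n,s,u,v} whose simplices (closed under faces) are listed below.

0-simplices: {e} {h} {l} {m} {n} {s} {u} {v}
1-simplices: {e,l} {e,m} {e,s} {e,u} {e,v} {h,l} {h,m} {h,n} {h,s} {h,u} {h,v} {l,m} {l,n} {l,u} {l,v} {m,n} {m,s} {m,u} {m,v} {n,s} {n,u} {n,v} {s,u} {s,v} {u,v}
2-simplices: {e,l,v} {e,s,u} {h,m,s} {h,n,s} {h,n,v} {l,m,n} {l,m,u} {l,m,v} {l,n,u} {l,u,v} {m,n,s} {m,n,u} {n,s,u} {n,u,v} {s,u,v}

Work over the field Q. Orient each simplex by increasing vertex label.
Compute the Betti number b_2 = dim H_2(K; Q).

b_2=1

n_0=8 n_1=25 n_2=15  [Q]
∂1: piv[el,em,es,eu,ev,hl,hn] rk=7  ker:hm,hs,hu,hv,lm,ln,lu,lv,mn,ms,mu,mv,ns,nu,nv,su,sv,uv
∂2: piv[elv,esu,hms,hns,hnv,lmn,lmu,lmv,lnu,luv,mns,nsu,nuv,suv] rk=14  ker:mnu
b_2=(15−14)−0=1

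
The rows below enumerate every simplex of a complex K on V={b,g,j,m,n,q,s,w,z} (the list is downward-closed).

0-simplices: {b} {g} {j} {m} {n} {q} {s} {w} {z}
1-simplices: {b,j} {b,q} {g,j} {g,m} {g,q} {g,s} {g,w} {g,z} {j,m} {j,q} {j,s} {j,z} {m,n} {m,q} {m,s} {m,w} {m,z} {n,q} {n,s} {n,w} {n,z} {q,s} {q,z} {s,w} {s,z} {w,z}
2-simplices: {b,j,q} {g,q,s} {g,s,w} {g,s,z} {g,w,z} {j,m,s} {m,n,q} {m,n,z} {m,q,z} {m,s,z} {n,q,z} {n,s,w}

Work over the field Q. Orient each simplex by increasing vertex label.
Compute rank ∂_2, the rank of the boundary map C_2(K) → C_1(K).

n_0=9 n_1=26 n_2=12  [Q]
∂1: piv[bj,bq,gj,gm,gs,gw,gz,mn] rk=8  ker:gq,jm,jq,js,jz,mq,ms,mw,mz,nq,ns,nw,nz,qs,qz,sw,sz,wz
∂2: piv[bjq,gqs,gsw,gsz,gwz,jms,mnq,mnz,mqz,msz,nsw] rk=11  ker:nqz
rk∂_2=11

rank∂_2=11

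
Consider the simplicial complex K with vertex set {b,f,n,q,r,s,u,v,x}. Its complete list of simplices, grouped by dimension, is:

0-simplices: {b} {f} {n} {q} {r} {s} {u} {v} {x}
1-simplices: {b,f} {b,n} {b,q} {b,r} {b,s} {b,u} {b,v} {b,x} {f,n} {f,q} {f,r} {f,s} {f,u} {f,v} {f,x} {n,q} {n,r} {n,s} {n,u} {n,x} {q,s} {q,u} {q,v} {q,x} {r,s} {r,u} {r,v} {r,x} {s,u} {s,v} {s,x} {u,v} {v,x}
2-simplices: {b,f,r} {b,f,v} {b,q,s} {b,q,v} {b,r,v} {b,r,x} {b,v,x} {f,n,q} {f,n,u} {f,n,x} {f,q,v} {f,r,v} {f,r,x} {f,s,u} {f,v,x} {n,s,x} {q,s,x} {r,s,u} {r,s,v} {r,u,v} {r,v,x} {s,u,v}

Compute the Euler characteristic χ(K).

n_0=9 n_1=33 n_2=22
χ=+9−33+22=-2

χ(K)=-2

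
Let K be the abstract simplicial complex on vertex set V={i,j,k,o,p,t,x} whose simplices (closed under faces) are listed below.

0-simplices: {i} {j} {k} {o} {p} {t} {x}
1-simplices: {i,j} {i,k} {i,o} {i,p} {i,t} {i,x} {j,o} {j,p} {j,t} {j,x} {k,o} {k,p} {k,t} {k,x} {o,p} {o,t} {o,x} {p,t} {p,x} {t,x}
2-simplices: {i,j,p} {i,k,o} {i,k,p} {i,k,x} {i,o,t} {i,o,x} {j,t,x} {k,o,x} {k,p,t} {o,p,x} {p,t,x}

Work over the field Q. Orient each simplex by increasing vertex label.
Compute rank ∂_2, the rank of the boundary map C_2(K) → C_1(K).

n_0=7 n_1=20 n_2=11  [Q]
∂1: piv[ij,ik,io,ip,it,ix] rk=6  ker:jo,jp,jt,jx,ko,kp,kt,kx,op,ot,ox,pt,px,tx
∂2: piv[ijp,iko,ikp,ikx,iot,iox,jtx,kpt,opx,ptx] rk=10  ker:kox
rk∂_2=10

rank∂_2=10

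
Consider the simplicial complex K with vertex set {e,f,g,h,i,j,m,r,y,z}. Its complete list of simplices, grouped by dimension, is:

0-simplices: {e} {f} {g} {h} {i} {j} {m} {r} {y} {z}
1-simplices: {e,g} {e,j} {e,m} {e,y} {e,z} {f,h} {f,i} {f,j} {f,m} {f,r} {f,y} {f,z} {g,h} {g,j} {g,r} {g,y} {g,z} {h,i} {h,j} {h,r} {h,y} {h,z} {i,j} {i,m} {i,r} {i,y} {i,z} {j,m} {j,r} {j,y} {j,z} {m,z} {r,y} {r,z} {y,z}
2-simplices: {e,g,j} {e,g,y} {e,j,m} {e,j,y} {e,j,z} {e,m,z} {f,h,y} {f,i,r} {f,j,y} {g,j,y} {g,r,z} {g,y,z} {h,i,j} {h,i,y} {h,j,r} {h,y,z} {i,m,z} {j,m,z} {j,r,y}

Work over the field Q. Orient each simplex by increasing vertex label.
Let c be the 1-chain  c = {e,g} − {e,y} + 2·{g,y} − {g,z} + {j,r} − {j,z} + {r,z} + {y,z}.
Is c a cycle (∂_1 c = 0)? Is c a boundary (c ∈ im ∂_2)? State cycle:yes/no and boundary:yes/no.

n_0=10 n_1=35 n_2=19  [Q]
∂1: piv[eg,ej,em,ey,ez,fh,fi,fj,fr] rk=9  ker:fm,fy,fz,gh,gj,gr,gy,gz,hi,hj,hr,hy,hz,ij,im,ir,iy,iz,jm,jr,jy,jz,mz,ry,rz,yz
∂2: piv[egj,egy,ejm,ejy,ejz,emz,fhy,fir,fjy,grz,gyz,hij,hiy,hjr,hyz,imz,jry] rk=17  ker:gjy,jmz
∂1c = 0
c vs im∂2: residual ≠ 0 ⇒ not boundary

cycle:yes boundary:no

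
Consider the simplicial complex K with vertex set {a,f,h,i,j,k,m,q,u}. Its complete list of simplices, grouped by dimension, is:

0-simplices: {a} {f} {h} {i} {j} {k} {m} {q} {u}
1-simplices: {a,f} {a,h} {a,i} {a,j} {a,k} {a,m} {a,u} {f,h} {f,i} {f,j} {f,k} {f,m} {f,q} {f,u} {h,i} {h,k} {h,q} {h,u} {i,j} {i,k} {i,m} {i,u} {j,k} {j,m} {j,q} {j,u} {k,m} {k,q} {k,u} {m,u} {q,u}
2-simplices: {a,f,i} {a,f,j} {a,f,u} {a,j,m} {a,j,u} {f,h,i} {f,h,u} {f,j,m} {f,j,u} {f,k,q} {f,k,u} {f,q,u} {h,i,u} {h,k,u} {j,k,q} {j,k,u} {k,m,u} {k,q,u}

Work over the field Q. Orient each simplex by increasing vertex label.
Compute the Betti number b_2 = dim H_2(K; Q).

n_0=9 n_1=31 n_2=18  [Q]
∂1: piv[af,ah,ai,aj,ak,am,au,fq] rk=8  ker:fh,fi,fj,fk,fm,fu,hi,hk,hq,hu,ij,ik,im,iu,jk,jm,jq,ju,km,kq,ku,mu,qu
∂2: piv[afi,afj,afu,ajm,aju,fhi,fhu,fjm,fkq,fku,fqu,hiu,hku,jkq,jku,kmu] rk=16  ker:fju,kqu
b_2=(18−16)−0=2

b_2=2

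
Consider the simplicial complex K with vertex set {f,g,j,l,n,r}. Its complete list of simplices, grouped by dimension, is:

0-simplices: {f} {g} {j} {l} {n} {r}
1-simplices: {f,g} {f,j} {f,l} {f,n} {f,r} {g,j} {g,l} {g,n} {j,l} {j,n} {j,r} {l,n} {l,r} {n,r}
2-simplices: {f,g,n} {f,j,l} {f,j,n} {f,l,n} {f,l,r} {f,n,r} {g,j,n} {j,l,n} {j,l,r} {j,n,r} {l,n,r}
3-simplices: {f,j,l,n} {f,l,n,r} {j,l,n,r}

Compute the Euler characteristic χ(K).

n_0=6 n_1=14 n_2=11 n_3=3
χ=+6−14+11−3=0

χ(K)=0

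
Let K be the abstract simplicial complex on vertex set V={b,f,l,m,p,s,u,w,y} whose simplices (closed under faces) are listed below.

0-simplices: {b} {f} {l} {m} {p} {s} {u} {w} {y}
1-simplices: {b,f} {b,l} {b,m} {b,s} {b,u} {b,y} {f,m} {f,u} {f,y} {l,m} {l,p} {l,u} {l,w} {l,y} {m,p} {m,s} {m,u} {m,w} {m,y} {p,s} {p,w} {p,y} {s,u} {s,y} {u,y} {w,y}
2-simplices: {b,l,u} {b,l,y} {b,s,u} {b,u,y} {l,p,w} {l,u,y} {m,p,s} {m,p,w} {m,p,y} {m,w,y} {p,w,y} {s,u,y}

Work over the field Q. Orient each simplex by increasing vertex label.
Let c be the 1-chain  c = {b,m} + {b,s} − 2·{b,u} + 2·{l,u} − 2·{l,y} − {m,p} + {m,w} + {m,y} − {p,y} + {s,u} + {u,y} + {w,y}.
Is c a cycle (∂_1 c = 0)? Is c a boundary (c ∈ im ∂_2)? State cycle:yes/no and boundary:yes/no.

n_0=9 n_1=26 n_2=12  [Q]
∂1: piv[bf,bl,bm,bs,bu,by,lp,lw] rk=8  ker:fm,fu,fy,lm,lu,ly,mp,ms,mu,mw,my,ps,pw,py,su,sy,uy,wy
∂2: piv[blu,bly,bsu,buy,lpw,mps,mpw,mpy,mwy,suy] rk=10  ker:luy,pwy
∂1c = 0
c vs im∂2: residual ≠ 0 ⇒ not boundary

cycle:yes boundary:no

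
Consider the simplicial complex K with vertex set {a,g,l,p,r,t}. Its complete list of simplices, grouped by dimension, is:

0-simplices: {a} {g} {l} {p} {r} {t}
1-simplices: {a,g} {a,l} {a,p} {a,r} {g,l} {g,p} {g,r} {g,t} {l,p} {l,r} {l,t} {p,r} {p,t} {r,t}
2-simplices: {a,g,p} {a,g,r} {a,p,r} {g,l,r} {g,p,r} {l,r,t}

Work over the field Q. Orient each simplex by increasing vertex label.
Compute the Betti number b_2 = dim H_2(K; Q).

b_2=1

n_0=6 n_1=14 n_2=6  [Q]
∂1: piv[ag,al,ap,ar,gt] rk=5  ker:gl,gp,gr,lp,lr,lt,pr,pt,rt
∂2: piv[agp,agr,apr,glr,lrt] rk=5  ker:gpr
b_2=(6−5)−0=1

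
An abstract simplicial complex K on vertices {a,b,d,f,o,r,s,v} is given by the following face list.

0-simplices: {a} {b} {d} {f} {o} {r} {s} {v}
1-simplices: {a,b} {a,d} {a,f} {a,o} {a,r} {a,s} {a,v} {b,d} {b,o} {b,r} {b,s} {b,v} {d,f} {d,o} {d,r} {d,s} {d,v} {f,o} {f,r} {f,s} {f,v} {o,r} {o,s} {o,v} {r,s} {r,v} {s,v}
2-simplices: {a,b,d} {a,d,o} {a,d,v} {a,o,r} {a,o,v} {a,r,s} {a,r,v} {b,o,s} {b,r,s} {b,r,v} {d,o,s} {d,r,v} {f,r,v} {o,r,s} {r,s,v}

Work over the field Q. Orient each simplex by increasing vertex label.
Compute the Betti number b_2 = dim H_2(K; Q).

n_0=8 n_1=27 n_2=15  [Q]
∂1: piv[ab,ad,af,ao,ar,as,av] rk=7  ker:bd,bo,br,bs,bv,df,do,dr,ds,dv,fo,fr,fs,fv,or,os,ov,rs,rv,sv
∂2: piv[abd,ado,adv,aor,aov,ars,arv,bos,brs,brv,dos,drv,frv,ors,rsv] rk=15
b_2=(15−15)−0=0

b_2=0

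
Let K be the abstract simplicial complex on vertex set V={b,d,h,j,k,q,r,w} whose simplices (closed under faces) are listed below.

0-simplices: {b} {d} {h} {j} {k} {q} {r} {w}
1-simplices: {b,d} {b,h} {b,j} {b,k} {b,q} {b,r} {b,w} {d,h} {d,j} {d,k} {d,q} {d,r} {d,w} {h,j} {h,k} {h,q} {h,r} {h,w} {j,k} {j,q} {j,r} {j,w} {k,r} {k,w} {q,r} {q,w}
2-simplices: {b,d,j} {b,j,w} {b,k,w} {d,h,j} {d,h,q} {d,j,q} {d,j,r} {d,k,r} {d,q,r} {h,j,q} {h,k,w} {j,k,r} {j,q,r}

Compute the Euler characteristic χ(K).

n_0=8 n_1=26 n_2=13
χ=+8−26+13=-5

χ(K)=-5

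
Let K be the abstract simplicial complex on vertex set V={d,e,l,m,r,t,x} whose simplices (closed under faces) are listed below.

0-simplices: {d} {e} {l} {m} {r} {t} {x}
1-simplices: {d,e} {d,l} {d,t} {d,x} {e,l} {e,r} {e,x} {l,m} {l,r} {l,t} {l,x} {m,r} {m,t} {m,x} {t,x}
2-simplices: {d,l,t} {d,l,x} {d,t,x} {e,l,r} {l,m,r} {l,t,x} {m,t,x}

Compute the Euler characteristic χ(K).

χ(K)=-1

n_0=7 n_1=15 n_2=7
χ=+7−15+7=-1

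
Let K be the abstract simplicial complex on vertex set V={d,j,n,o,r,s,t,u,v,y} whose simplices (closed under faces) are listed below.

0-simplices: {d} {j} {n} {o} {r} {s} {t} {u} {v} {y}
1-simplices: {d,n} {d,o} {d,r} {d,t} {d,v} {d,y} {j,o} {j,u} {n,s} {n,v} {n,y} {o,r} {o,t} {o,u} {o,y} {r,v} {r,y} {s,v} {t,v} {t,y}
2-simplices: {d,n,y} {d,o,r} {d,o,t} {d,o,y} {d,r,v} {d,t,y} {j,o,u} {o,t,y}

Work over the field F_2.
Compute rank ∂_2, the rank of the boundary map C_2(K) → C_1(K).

rank∂_2=7

n_0=10 n_1=20 n_2=8  [Z2]
∂1: piv[dn,do,dr,dt,dv,dy,jo,ju,ns] rk=9  ker:nv,ny,or,ot,ou,oy,rv,ry,sv,tv,ty
∂2: piv[dny,dor,dot,doy,drv,dty,jou] rk=7  ker:oty
rk∂_2=7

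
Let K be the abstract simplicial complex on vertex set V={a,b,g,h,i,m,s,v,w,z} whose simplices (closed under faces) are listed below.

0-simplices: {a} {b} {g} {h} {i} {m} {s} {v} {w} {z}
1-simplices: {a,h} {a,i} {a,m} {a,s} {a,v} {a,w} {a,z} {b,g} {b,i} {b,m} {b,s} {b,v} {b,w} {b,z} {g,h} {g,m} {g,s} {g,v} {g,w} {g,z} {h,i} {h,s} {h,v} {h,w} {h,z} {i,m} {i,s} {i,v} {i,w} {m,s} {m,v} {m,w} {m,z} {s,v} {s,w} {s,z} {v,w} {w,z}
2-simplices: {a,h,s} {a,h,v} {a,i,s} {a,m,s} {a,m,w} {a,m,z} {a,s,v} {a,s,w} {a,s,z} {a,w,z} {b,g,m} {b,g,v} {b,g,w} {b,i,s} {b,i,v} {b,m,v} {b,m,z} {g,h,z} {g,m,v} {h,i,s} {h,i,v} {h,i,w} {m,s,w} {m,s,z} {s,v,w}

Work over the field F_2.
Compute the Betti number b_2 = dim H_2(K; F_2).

n_0=10 n_1=38 n_2=25  [Z2]
∂1: piv[ah,ai,am,as,av,aw,az,bg,bi] rk=9  ker:bm,bs,bv,bw,bz,gh,gm,gs,gv,gw,gz,hi,hs,hv,hw,hz,im,is,iv,iw,ms,mv,mw,mz,sv,sw,sz,vw,wz
∂2: piv[ahs,ahv,ais,ams,amw,amz,asv,asw,asz,awz,bgm,bgv,bgw,bis,biv,bmv,bmz,ghz,his,hiv,hiw,svw] rk=22  ker:gmv,msw,msz
b_2=(25−22)−0=3

b_2=3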